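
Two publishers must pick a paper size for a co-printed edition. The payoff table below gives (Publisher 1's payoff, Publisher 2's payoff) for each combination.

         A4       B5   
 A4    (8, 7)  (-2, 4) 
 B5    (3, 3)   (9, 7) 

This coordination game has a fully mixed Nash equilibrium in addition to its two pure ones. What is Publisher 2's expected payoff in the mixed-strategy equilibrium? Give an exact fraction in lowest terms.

37/7

Publisher 1 mixes with probability p on A4, chosen so Publisher 2 is indifferent: 7p + 3(1−p) = 4p + 7(1−p) gives p = 4/7.
Publisher 2's expected payoff is 7·4/7 + 3·3/7 = 37/7.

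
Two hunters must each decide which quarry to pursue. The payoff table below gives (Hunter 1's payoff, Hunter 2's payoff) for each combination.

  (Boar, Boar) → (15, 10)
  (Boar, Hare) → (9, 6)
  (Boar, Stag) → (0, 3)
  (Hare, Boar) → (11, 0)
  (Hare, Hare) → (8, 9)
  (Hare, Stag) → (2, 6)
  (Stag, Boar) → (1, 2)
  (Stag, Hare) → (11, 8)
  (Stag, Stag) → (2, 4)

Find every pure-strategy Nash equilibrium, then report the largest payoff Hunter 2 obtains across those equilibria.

10

Both Boar is a pure NE (Hunter 1: 15 ≥ 11; Hunter 2: 10 ≥ 6). Hunter 2 gets 10.
(Stag, Hare) is a pure NE (Hunter 1: 11 ≥ 9; Hunter 2: 8 ≥ 4). Hunter 2 gets 8.
Every other cell has a profitable deviation for at least one player. Highest of {10, 8} is 10.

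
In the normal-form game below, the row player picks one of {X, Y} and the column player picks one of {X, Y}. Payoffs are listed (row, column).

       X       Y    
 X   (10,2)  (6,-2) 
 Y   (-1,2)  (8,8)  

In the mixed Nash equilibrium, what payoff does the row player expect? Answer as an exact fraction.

The column player mixes with probability q on X, chosen so the row player is indifferent: 10q + 6(1−q) = (-1)q + 8(1−q) gives q = 2/13.
The row player's expected payoff (from either row, since indifferent) is 10·2/13 + 6·11/13 = 86/13.

86/13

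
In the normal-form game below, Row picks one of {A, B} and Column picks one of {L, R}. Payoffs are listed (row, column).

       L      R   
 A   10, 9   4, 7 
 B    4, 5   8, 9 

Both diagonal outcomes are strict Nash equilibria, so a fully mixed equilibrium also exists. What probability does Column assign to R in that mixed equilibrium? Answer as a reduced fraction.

Column's mix q on L must make Row indifferent between A and B.
Row's payoff from A: 10q + 4(1−q). From B: 4q + 8(1−q).
Set equal: 6q = 4(1−q) → q = 4/10 = 2/5.
Probability on R is 1 − 2/5 = 3/5.

3/5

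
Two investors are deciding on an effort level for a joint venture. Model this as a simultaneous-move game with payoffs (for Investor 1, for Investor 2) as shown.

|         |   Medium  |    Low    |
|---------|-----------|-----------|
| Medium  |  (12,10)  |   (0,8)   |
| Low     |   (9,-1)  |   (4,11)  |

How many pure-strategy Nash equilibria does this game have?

Both Medium: Investor 1 gets 12 (best alternative 9); Investor 2 gets 10 (best alternative 8). Neither deviates — NE.
Both Low: Investor 1 gets 4 (best alternative 0); Investor 2 gets 11 (best alternative -1). Neither deviates — NE.
(Low, Medium) is not a NE: Investor 1 would switch to Medium (12 > 9).
No other cell survives both best-response checks, so there are 2 pure NE.

2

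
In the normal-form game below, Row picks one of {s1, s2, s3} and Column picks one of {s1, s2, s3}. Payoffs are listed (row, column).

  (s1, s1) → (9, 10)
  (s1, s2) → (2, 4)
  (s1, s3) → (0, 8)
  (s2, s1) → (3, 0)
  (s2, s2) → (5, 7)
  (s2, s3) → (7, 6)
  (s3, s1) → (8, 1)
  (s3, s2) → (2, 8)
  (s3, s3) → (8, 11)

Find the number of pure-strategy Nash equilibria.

Both s1: Row gets 9 (best alternative 8); Column gets 10 (best alternative 8). Neither deviates — NE.
Both s2: Row gets 5 (best alternative 2); Column gets 7 (best alternative 6). Neither deviates — NE.
Both s3: Row gets 8 (best alternative 7); Column gets 11 (best alternative 8). Neither deviates — NE.
(s2, s3) is not a NE: Row would switch to s3 (8 > 7).
No other cell survives both best-response checks, so there are 3 pure NE.

3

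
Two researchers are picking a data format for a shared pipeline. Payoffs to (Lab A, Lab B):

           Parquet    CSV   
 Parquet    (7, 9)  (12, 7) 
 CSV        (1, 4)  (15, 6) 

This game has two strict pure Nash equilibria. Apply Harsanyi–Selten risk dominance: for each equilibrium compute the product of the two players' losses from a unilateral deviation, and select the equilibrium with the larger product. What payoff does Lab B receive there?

9

At both Parquet: Lab A loses 7 − 1 = 6 by deviating; Lab B loses 9 − 7 = 2. Product = 6·2 = 12.
At both CSV: Lab A loses 15 − 12 = 3 by deviating; Lab B loses 6 − 4 = 2. Product = 3·2 = 6.
12 > 6, so both Parquet is risk-dominant. Lab B's payoff there is 9.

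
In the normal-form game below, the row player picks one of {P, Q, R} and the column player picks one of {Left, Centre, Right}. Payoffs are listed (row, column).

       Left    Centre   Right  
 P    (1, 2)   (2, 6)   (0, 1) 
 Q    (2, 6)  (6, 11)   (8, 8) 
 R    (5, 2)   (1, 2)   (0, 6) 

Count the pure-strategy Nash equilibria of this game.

(Q, Centre): the row player gets 6 (best alternative 2); the column player gets 11 (best alternative 8). Neither deviates — NE.
(P, Left) is not a NE: the row player would switch to R (5 > 1).
No other cell survives both best-response checks, so there is 1 pure NE.

1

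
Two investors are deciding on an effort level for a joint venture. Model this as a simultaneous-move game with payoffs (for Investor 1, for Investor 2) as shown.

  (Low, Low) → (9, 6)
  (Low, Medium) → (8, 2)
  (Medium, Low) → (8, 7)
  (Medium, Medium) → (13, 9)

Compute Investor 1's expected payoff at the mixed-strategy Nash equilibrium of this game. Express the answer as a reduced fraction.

Investor 2 mixes with probability q on Low, chosen so Investor 1 is indifferent: 9q + 8(1−q) = 8q + 13(1−q) gives q = 5/6.
Investor 1's expected payoff (from either row, since indifferent) is 9·5/6 + 8·1/6 = 53/6.

53/6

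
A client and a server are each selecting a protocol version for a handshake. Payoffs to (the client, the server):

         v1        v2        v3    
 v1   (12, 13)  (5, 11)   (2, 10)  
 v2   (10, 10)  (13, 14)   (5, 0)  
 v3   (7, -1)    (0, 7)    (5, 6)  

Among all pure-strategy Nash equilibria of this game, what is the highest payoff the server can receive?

Both v1 is a pure NE (the client: 12 ≥ 10; the server: 13 ≥ 11). The server gets 13.
Both v2 is a pure NE (the client: 13 ≥ 5; the server: 14 ≥ 10). The server gets 14.
Every other cell has a profitable deviation for at least one player. Highest of {13, 14} is 14.

14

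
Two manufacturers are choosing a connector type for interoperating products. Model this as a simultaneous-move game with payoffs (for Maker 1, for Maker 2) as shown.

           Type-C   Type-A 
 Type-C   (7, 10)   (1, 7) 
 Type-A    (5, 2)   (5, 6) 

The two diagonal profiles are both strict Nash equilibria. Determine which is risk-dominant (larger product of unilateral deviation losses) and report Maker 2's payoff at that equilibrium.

6

At both Type-C: Maker 1 loses 7 − 5 = 2 by deviating; Maker 2 loses 10 − 7 = 3. Product = 2·3 = 6.
At both Type-A: Maker 1 loses 5 − 1 = 4 by deviating; Maker 2 loses 6 − 2 = 4. Product = 4·4 = 16.
16 > 6, so both Type-A is risk-dominant. Maker 2's payoff there is 6.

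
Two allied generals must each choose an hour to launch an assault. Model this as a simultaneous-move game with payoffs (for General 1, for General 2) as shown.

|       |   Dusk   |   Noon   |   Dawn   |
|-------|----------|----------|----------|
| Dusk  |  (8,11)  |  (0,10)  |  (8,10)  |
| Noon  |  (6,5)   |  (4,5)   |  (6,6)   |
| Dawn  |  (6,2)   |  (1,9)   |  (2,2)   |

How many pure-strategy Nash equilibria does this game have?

Both Dusk: General 1 gets 8 (best alternative 6); General 2 gets 11 (best alternative 10). Neither deviates — NE.
Both Noon is not a NE: General 2 would switch to Dawn (6 > 5).
No other cell survives both best-response checks, so there is 1 pure NE.

1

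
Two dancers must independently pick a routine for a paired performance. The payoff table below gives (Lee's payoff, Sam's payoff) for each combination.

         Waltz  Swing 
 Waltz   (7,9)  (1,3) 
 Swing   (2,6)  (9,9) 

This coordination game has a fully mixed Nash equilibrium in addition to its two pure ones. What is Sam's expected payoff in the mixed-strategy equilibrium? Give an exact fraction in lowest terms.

7

Lee mixes with probability p on Waltz, chosen so Sam is indifferent: 9p + 6(1−p) = 3p + 9(1−p) gives p = 1/3.
Sam's expected payoff is 9·1/3 + 6·2/3 = 7.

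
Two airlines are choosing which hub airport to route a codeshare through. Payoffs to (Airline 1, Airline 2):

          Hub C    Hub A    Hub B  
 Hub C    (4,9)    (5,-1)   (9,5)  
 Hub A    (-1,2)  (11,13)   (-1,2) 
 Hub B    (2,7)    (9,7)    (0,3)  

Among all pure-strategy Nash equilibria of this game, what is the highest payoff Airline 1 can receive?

11

Both Hub C is a pure NE (Airline 1: 4 ≥ 2; Airline 2: 9 ≥ 5). Airline 1 gets 4.
Both Hub A is a pure NE (Airline 1: 11 ≥ 9; Airline 2: 13 ≥ 2). Airline 1 gets 11.
Every other cell has a profitable deviation for at least one player. Highest of {4, 11} is 11.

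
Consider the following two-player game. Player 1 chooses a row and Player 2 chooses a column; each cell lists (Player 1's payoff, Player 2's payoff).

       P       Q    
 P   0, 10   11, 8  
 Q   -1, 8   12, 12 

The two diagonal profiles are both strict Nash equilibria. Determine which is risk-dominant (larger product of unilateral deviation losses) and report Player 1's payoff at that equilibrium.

12

At both P: Player 1 loses 0 − (-1) = 1 by deviating; Player 2 loses 10 − 8 = 2. Product = 1·2 = 2.
At both Q: Player 1 loses 12 − 11 = 1 by deviating; Player 2 loses 12 − 8 = 4. Product = 1·4 = 4.
4 > 2, so both Q is risk-dominant. Player 1's payoff there is 12.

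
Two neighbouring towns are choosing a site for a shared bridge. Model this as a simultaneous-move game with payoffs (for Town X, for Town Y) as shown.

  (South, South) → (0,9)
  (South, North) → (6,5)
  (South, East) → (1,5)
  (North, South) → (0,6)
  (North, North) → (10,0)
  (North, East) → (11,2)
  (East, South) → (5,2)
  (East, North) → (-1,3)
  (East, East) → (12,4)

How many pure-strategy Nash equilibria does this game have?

1

Both East: Town X gets 12 (best alternative 11); Town Y gets 4 (best alternative 3). Neither deviates — NE.
Both South is not a NE: Town X would switch to East (5 > 0).
No other cell survives both best-response checks, so there is 1 pure NE.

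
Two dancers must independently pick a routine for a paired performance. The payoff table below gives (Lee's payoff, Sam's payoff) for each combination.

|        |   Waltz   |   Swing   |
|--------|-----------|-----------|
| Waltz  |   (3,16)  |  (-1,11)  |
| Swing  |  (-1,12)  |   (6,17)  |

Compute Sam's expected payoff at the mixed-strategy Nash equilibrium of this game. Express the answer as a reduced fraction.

Lee mixes with probability p on Waltz, chosen so Sam is indifferent: 16p + 12(1−p) = 11p + 17(1−p) gives p = 1/2.
Sam's expected payoff is 16·1/2 + 12·1/2 = 14.

14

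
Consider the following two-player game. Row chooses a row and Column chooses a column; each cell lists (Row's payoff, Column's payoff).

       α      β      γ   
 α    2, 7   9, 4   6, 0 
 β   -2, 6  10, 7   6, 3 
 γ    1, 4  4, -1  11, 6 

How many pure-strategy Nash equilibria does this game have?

Both α: Row gets 2 (best alternative 1); Column gets 7 (best alternative 4). Neither deviates — NE.
Both β: Row gets 10 (best alternative 9); Column gets 7 (best alternative 6). Neither deviates — NE.
Both γ: Row gets 11 (best alternative 6); Column gets 6 (best alternative 4). Neither deviates — NE.
(β, γ) is not a NE: Row would switch to γ (11 > 6).
No other cell survives both best-response checks, so there are 3 pure NE.

3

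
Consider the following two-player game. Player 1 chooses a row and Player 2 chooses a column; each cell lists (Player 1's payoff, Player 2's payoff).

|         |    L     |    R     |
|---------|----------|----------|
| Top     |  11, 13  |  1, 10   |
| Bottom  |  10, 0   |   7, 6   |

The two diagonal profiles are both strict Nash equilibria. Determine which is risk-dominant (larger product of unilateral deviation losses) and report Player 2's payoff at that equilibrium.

6

At (Top, L): Player 1 loses 11 − 10 = 1 by deviating; Player 2 loses 13 − 10 = 3. Product = 1·3 = 3.
At (Bottom, R): Player 1 loses 7 − 1 = 6 by deviating; Player 2 loses 6 − 0 = 6. Product = 6·6 = 36.
36 > 3, so (Bottom, R) is risk-dominant. Player 2's payoff there is 6.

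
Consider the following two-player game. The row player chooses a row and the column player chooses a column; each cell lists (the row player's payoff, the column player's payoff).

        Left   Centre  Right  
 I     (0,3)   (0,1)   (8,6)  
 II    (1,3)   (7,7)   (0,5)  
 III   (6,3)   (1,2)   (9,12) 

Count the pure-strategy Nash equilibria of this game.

2

(II, Centre): the row player gets 7 (best alternative 1); the column player gets 7 (best alternative 5). Neither deviates — NE.
(III, Right): the row player gets 9 (best alternative 8); the column player gets 12 (best alternative 3). Neither deviates — NE.
(I, Left) is not a NE: the row player would switch to III (6 > 0).
No other cell survives both best-response checks, so there are 2 pure NE.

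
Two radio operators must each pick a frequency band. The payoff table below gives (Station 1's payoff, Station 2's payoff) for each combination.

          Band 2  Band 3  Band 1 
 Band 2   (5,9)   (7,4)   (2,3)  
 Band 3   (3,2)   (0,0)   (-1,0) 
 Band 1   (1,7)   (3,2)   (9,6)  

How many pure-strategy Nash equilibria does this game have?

Both Band 2: Station 1 gets 5 (best alternative 3); Station 2 gets 9 (best alternative 4). Neither deviates — NE.
Both Band 1 is not a NE: Station 2 would switch to Band 2 (7 > 6).
No other cell survives both best-response checks, so there is 1 pure NE.

1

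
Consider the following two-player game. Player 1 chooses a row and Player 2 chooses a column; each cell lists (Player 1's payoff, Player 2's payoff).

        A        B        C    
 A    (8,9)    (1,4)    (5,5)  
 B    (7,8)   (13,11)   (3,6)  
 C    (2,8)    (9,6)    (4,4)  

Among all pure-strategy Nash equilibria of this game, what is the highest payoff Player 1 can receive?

Both A is a pure NE (Player 1: 8 ≥ 7; Player 2: 9 ≥ 5). Player 1 gets 8.
Both B is a pure NE (Player 1: 13 ≥ 9; Player 2: 11 ≥ 8). Player 1 gets 13.
Every other cell has a profitable deviation for at least one player. Highest of {8, 13} is 13.

13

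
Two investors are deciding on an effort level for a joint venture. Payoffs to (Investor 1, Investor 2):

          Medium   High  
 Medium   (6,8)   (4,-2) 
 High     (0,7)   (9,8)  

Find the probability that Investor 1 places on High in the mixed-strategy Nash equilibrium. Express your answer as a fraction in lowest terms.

Investor 1's mix p on Medium must make Investor 2 indifferent between Medium and High.
Investor 2's payoff from Medium: 8p + 7(1−p). From High: (-2)p + 8(1−p).
Set equal: 10p = 1(1−p) → p = 1/11.
Probability on High is 1 − 1/11 = 10/11.

10/11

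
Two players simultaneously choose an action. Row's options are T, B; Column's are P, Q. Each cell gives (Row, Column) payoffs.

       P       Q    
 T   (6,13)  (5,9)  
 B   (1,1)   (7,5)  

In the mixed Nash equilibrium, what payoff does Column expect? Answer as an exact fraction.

Row mixes with probability p on T, chosen so Column is indifferent: 13p + 1(1−p) = 9p + 5(1−p) gives p = 1/2.
Column's expected payoff is 13·1/2 + 1·1/2 = 7.

7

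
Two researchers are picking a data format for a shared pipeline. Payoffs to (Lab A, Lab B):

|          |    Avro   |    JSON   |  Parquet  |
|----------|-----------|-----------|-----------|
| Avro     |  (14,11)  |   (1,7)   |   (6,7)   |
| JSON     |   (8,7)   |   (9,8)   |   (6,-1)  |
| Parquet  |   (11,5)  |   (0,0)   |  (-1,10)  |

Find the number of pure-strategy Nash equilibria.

2

Both Avro: Lab A gets 14 (best alternative 11); Lab B gets 11 (best alternative 7). Neither deviates — NE.
Both JSON: Lab A gets 9 (best alternative 1); Lab B gets 8 (best alternative 7). Neither deviates — NE.
Both Parquet is not a NE: Lab A would switch to Avro (6 > -1).
No other cell survives both best-response checks, so there are 2 pure NE.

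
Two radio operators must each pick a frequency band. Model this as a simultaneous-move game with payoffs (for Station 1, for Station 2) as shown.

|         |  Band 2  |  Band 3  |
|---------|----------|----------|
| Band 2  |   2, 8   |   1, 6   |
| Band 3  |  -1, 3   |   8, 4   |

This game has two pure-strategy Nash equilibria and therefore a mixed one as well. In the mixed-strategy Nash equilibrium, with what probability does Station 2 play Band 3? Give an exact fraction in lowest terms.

Station 2's mix q on Band 2 must make Station 1 indifferent between Band 2 and Band 3.
Station 1's payoff from Band 2: 2q + 1(1−q). From Band 3: (-1)q + 8(1−q).
Set equal: 3q = 7(1−q) → q = 7/10.
Probability on Band 3 is 1 − 7/10 = 3/10.

3/10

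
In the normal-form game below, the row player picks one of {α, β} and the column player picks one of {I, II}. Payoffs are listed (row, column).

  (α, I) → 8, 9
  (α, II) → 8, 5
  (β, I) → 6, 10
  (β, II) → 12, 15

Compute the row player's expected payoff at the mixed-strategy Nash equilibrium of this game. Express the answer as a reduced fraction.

The column player mixes with probability q on I, chosen so the row player is indifferent: 8q + 8(1−q) = 6q + 12(1−q) gives q = 2/3.
The row player's expected payoff (from either row, since indifferent) is 8·2/3 + 8·1/3 = 8.

8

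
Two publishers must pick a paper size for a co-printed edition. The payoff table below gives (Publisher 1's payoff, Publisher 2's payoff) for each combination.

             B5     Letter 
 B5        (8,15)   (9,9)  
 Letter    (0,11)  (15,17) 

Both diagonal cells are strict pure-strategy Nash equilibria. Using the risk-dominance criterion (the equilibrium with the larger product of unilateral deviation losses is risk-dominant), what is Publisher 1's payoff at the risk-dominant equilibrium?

At both B5: Publisher 1 loses 8 − 0 = 8 by deviating; Publisher 2 loses 15 − 9 = 6. Product = 8·6 = 48.
At both Letter: Publisher 1 loses 15 − 9 = 6 by deviating; Publisher 2 loses 17 − 11 = 6. Product = 6·6 = 36.
48 > 36, so both B5 is risk-dominant. Publisher 1's payoff there is 8.

8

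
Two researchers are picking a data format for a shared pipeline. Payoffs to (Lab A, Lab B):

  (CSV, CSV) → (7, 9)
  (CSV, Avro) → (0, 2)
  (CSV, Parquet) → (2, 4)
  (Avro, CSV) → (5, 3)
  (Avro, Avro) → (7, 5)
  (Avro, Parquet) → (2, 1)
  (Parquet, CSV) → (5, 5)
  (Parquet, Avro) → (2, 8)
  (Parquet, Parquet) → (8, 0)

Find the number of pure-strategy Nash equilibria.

2

Both CSV: Lab A gets 7 (best alternative 5); Lab B gets 9 (best alternative 4). Neither deviates — NE.
Both Avro: Lab A gets 7 (best alternative 2); Lab B gets 5 (best alternative 3). Neither deviates — NE.
Both Parquet is not a NE: Lab B would switch to Avro (8 > 0).
No other cell survives both best-response checks, so there are 2 pure NE.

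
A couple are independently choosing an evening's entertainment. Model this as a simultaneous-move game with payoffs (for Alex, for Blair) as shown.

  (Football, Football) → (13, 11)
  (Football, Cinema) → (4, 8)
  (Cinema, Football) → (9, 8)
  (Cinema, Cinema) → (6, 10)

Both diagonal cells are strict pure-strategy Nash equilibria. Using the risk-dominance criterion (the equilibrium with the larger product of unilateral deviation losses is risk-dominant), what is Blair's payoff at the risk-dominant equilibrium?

11

At both Football: Alex loses 13 − 9 = 4 by deviating; Blair loses 11 − 8 = 3. Product = 4·3 = 12.
At both Cinema: Alex loses 6 − 4 = 2 by deviating; Blair loses 10 − 8 = 2. Product = 2·2 = 4.
12 > 4, so both Football is risk-dominant. Blair's payoff there is 11.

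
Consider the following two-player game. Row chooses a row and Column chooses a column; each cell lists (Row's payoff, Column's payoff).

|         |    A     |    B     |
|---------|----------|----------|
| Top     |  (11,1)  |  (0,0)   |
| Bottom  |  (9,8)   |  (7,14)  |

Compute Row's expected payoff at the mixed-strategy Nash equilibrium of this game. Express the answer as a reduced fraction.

Column mixes with probability q on A, chosen so Row is indifferent: 11q + 0(1−q) = 9q + 7(1−q) gives q = 7/9.
Row's expected payoff (from either row, since indifferent) is 11·7/9 + 0·2/9 = 77/9.

77/9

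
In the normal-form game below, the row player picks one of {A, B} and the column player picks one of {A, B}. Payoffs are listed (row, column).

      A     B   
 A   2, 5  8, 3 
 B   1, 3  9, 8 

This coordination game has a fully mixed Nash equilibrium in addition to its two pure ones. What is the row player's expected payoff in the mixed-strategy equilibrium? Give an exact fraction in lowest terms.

5

The column player mixes with probability q on A, chosen so the row player is indifferent: 2q + 8(1−q) = 1q + 9(1−q) gives q = 1/2.
The row player's expected payoff (from either row, since indifferent) is 2·1/2 + 8·1/2 = 5.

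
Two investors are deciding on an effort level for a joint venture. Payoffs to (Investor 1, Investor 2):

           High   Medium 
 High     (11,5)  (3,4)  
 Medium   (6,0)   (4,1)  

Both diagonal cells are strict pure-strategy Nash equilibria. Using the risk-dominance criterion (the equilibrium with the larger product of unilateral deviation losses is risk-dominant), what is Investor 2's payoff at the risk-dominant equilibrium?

5

At both High: Investor 1 loses 11 − 6 = 5 by deviating; Investor 2 loses 5 − 4 = 1. Product = 5·1 = 5.
At both Medium: Investor 1 loses 4 − 3 = 1 by deviating; Investor 2 loses 1 − 0 = 1. Product = 1·1 = 1.
5 > 1, so both High is risk-dominant. Investor 2's payoff there is 5.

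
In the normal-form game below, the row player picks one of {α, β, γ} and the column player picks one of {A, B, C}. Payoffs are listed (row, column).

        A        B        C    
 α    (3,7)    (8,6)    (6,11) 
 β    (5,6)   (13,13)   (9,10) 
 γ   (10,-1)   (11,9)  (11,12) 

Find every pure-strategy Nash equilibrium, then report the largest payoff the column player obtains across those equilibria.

(β, B) is a pure NE (the row player: 13 ≥ 11; the column player: 13 ≥ 10). The column player gets 13.
(γ, C) is a pure NE (the row player: 11 ≥ 9; the column player: 12 ≥ 9). The column player gets 12.
Every other cell has a profitable deviation for at least one player. Highest of {13, 12} is 13.

13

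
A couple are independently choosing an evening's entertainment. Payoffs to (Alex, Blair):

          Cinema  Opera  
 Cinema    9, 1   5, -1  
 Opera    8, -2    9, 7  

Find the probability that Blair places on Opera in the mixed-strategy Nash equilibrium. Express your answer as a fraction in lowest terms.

1/5

Blair's mix q on Cinema must make Alex indifferent between Cinema and Opera.
Alex's payoff from Cinema: 9q + 5(1−q). From Opera: 8q + 9(1−q).
Set equal: 1q = 4(1−q) → q = 4/5.
Probability on Opera is 1 − 4/5 = 1/5.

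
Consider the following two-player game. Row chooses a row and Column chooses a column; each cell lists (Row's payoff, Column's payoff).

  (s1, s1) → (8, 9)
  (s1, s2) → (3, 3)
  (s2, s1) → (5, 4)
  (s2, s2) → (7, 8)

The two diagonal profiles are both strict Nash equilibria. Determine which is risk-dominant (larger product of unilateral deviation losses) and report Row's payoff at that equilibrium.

At both s1: Row loses 8 − 5 = 3 by deviating; Column loses 9 − 3 = 6. Product = 3·6 = 18.
At both s2: Row loses 7 − 3 = 4 by deviating; Column loses 8 − 4 = 4. Product = 4·4 = 16.
18 > 16, so both s1 is risk-dominant. Row's payoff there is 8.

8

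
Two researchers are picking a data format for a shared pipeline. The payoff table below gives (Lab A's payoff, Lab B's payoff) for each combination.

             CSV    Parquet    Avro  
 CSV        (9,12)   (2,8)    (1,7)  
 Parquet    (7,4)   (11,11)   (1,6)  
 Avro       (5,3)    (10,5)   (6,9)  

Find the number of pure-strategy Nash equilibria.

3

Both CSV: Lab A gets 9 (best alternative 7); Lab B gets 12 (best alternative 8). Neither deviates — NE.
Both Parquet: Lab A gets 11 (best alternative 10); Lab B gets 11 (best alternative 6). Neither deviates — NE.
Both Avro: Lab A gets 6 (best alternative 1); Lab B gets 9 (best alternative 5). Neither deviates — NE.
(Parquet, CSV) is not a NE: Lab A would switch to CSV (9 > 7).
No other cell survives both best-response checks, so there are 3 pure NE.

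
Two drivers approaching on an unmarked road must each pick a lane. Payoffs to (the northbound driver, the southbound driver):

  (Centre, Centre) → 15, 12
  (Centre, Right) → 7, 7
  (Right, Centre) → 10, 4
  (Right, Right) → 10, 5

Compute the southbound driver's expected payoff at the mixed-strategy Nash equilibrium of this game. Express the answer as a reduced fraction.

The northbound driver mixes with probability p on Centre, chosen so the southbound driver is indifferent: 12p + 4(1−p) = 7p + 5(1−p) gives p = 1/6.
The southbound driver's expected payoff is 12·1/6 + 4·5/6 = 16/3.

16/3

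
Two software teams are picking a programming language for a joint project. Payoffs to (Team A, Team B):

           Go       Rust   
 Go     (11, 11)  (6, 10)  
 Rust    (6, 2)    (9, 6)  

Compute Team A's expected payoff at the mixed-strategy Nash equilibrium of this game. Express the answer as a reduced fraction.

63/8

Team B mixes with probability q on Go, chosen so Team A is indifferent: 11q + 6(1−q) = 6q + 9(1−q) gives q = 3/8.
Team A's expected payoff (from either row, since indifferent) is 11·3/8 + 6·5/8 = 63/8.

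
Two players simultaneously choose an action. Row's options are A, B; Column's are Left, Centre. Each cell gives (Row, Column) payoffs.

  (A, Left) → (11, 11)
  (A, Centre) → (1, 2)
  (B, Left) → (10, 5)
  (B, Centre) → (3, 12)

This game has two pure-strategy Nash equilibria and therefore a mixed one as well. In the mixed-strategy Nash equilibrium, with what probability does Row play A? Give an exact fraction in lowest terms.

Row's mix p on A must make Column indifferent between Left and Centre.
Column's payoff from Left: 11p + 5(1−p). From Centre: 2p + 12(1−p).
Set equal: 9p = 7(1−p) → p = 7/16.

7/16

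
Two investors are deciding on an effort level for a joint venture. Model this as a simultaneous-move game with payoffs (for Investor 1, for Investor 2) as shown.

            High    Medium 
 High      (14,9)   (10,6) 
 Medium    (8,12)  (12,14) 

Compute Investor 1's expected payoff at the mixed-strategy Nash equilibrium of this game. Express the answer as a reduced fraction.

11

Investor 2 mixes with probability q on High, chosen so Investor 1 is indifferent: 14q + 10(1−q) = 8q + 12(1−q) gives q = 1/4.
Investor 1's expected payoff (from either row, since indifferent) is 14·1/4 + 10·3/4 = 11.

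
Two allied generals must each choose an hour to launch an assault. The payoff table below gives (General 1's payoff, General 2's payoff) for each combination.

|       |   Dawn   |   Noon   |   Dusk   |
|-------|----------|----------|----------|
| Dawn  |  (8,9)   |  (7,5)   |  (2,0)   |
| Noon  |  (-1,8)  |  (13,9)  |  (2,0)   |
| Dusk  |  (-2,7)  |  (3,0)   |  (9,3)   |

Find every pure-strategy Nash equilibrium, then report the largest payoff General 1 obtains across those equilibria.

13

Both Dawn is a pure NE (General 1: 8 ≥ -1; General 2: 9 ≥ 5). General 1 gets 8.
Both Noon is a pure NE (General 1: 13 ≥ 7; General 2: 9 ≥ 8). General 1 gets 13.
Every other cell has a profitable deviation for at least one player. Highest of {8, 13} is 13.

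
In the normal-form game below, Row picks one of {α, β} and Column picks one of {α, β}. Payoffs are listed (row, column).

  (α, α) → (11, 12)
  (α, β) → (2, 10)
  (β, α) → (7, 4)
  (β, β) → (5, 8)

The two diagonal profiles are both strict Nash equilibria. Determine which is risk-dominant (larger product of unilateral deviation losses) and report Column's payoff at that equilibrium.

8

At both α: Row loses 11 − 7 = 4 by deviating; Column loses 12 − 10 = 2. Product = 4·2 = 8.
At both β: Row loses 5 − 2 = 3 by deviating; Column loses 8 − 4 = 4. Product = 3·4 = 12.
12 > 8, so both β is risk-dominant. Column's payoff there is 8.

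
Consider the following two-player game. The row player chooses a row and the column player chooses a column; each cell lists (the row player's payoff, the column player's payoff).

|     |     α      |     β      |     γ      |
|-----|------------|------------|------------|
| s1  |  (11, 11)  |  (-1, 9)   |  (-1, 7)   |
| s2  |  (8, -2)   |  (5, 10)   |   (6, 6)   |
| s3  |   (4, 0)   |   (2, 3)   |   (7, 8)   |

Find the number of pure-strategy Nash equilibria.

(s1, α): the row player gets 11 (best alternative 8); the column player gets 11 (best alternative 9). Neither deviates — NE.
(s2, β): the row player gets 5 (best alternative 2); the column player gets 10 (best alternative 6). Neither deviates — NE.
(s3, γ): the row player gets 7 (best alternative 6); the column player gets 8 (best alternative 3). Neither deviates — NE.
(s1, γ) is not a NE: the row player would switch to s3 (7 > -1).
No other cell survives both best-response checks, so there are 3 pure NE.

3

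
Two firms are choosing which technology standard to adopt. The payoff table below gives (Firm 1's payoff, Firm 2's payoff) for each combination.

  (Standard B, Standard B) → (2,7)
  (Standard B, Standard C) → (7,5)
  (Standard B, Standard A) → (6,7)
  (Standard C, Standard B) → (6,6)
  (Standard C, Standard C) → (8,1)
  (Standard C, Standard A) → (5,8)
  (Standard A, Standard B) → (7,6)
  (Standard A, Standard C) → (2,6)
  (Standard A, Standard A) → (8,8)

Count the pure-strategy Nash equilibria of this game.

Both Standard A: Firm 1 gets 8 (best alternative 6); Firm 2 gets 8 (best alternative 6). Neither deviates — NE.
Both Standard B is not a NE: Firm 1 would switch to Standard A (7 > 2).
No other cell survives both best-response checks, so there is 1 pure NE.

1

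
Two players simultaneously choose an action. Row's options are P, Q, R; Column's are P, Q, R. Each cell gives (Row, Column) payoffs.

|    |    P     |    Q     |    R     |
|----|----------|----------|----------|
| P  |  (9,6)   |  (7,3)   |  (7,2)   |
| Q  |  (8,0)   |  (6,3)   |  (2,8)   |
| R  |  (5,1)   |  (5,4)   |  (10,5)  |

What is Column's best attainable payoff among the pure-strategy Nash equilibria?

Both P is a pure NE (Row: 9 ≥ 8; Column: 6 ≥ 3). Column gets 6.
Both R is a pure NE (Row: 10 ≥ 7; Column: 5 ≥ 4). Column gets 5.
Every other cell has a profitable deviation for at least one player. Highest of {6, 5} is 6.

6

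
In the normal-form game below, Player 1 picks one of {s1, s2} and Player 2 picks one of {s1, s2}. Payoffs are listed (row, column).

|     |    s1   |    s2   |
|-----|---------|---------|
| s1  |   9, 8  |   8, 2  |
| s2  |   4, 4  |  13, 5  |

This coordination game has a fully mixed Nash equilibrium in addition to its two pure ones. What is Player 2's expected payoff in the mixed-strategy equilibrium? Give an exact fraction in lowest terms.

32/7

Player 1 mixes with probability p on s1, chosen so Player 2 is indifferent: 8p + 4(1−p) = 2p + 5(1−p) gives p = 1/7.
Player 2's expected payoff is 8·1/7 + 4·6/7 = 32/7.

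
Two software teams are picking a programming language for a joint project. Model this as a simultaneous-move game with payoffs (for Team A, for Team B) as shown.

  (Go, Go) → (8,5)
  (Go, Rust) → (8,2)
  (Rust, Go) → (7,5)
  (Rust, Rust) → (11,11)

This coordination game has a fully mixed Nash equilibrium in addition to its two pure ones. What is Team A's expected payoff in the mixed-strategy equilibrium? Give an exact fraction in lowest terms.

Team B mixes with probability q on Go, chosen so Team A is indifferent: 8q + 8(1−q) = 7q + 11(1−q) gives q = 3/4.
Team A's expected payoff (from either row, since indifferent) is 8·3/4 + 8·1/4 = 8.

8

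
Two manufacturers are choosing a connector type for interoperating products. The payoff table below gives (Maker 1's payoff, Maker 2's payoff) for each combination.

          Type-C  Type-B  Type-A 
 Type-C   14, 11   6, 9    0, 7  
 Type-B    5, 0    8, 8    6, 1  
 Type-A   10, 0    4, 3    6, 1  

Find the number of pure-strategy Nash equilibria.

2

Both Type-C: Maker 1 gets 14 (best alternative 10); Maker 2 gets 11 (best alternative 9). Neither deviates — NE.
Both Type-B: Maker 1 gets 8 (best alternative 6); Maker 2 gets 8 (best alternative 1). Neither deviates — NE.
Both Type-A is not a NE: Maker 2 would switch to Type-B (3 > 1).
No other cell survives both best-response checks, so there are 2 pure NE.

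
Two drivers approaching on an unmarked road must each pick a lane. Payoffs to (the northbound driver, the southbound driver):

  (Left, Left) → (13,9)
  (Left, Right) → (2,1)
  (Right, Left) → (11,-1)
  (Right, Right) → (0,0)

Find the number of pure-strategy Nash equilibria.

1

Both Left: the northbound driver gets 13 (best alternative 11); the southbound driver gets 9 (best alternative 1). Neither deviates — NE.
Both Right is not a NE: the northbound driver would switch to Left (2 > 0).
No other cell survives both best-response checks, so there is 1 pure NE.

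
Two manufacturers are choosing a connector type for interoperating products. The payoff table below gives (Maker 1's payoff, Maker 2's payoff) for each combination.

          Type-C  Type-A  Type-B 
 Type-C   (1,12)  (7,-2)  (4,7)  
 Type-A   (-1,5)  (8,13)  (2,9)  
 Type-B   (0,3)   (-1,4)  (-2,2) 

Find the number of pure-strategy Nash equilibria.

Both Type-C: Maker 1 gets 1 (best alternative 0); Maker 2 gets 12 (best alternative 7). Neither deviates — NE.
Both Type-A: Maker 1 gets 8 (best alternative 7); Maker 2 gets 13 (best alternative 9). Neither deviates — NE.
Both Type-B is not a NE: Maker 1 would switch to Type-C (4 > -2).
No other cell survives both best-response checks, so there are 2 pure NE.

2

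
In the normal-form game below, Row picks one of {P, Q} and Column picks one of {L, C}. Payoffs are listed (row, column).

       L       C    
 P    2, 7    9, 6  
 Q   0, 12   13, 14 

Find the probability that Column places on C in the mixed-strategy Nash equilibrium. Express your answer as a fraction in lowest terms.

1/3

Column's mix q on L must make Row indifferent between P and Q.
Row's payoff from P: 2q + 9(1−q). From Q: 0q + 13(1−q).
Set equal: 2q = 4(1−q) → q = 4/6 = 2/3.
Probability on C is 1 − 2/3 = 1/3.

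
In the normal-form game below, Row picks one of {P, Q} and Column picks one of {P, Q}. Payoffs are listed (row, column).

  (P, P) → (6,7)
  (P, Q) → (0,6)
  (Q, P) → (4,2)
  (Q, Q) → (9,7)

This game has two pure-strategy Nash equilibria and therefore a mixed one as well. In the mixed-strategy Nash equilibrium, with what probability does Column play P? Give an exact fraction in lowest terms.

9/11

Column's mix q on P must make Row indifferent between P and Q.
Row's payoff from P: 6q + 0(1−q). From Q: 4q + 9(1−q).
Set equal: 2q = 9(1−q) → q = 9/11.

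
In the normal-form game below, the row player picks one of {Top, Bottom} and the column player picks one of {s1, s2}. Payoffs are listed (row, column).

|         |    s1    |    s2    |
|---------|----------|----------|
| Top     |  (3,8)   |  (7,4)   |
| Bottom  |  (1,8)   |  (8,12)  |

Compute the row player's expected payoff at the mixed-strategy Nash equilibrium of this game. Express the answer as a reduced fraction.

17/3

The column player mixes with probability q on s1, chosen so the row player is indifferent: 3q + 7(1−q) = 1q + 8(1−q) gives q = 1/3.
The row player's expected payoff (from either row, since indifferent) is 3·1/3 + 7·2/3 = 17/3.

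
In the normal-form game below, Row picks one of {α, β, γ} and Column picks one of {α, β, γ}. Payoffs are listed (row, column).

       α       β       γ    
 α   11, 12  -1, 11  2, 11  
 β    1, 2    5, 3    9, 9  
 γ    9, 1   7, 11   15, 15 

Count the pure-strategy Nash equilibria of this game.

2

Both α: Row gets 11 (best alternative 9); Column gets 12 (best alternative 11). Neither deviates — NE.
Both γ: Row gets 15 (best alternative 9); Column gets 15 (best alternative 11). Neither deviates — NE.
Both β is not a NE: Row would switch to γ (7 > 5).
No other cell survives both best-response checks, so there are 2 pure NE.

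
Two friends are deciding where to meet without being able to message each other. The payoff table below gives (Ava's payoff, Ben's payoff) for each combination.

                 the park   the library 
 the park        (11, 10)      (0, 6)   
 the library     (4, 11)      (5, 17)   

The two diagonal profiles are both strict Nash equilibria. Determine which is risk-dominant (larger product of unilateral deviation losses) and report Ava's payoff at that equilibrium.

5

At both the park: Ava loses 11 − 4 = 7 by deviating; Ben loses 10 − 6 = 4. Product = 7·4 = 28.
At both the library: Ava loses 5 − 0 = 5 by deviating; Ben loses 17 − 11 = 6. Product = 5·6 = 30.
30 > 28, so both the library is risk-dominant. Ava's payoff there is 5.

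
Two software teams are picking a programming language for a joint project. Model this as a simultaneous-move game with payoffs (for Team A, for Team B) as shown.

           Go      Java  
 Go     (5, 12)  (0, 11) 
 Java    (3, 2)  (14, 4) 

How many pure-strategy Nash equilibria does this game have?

2

Both Go: Team A gets 5 (best alternative 3); Team B gets 12 (best alternative 11). Neither deviates — NE.
Both Java: Team A gets 14 (best alternative 0); Team B gets 4 (best alternative 2). Neither deviates — NE.
(Java, Go) is not a NE: Team A would switch to Go (5 > 3).
No other cell survives both best-response checks, so there are 2 pure NE.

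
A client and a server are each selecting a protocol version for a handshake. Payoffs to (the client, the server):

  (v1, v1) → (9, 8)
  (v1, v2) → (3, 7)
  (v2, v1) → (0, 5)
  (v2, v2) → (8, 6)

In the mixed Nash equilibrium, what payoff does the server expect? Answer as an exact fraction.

13/2

The client mixes with probability p on v1, chosen so the server is indifferent: 8p + 5(1−p) = 7p + 6(1−p) gives p = 1/2.
The server's expected payoff is 8·1/2 + 5·1/2 = 13/2.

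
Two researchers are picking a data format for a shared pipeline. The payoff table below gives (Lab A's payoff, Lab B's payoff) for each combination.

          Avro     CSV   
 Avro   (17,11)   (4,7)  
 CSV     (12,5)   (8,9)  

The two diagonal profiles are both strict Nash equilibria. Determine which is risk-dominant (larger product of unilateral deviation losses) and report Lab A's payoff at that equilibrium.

At both Avro: Lab A loses 17 − 12 = 5 by deviating; Lab B loses 11 − 7 = 4. Product = 5·4 = 20.
At both CSV: Lab A loses 8 − 4 = 4 by deviating; Lab B loses 9 − 5 = 4. Product = 4·4 = 16.
20 > 16, so both Avro is risk-dominant. Lab A's payoff there is 17.

17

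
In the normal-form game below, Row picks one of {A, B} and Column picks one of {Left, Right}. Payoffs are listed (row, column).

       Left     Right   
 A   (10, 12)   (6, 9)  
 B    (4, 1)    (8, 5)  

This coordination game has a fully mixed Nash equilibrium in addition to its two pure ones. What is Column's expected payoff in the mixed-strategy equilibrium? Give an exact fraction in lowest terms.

Row mixes with probability p on A, chosen so Column is indifferent: 12p + 1(1−p) = 9p + 5(1−p) gives p = 4/7.
Column's expected payoff is 12·4/7 + 1·3/7 = 51/7.

51/7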